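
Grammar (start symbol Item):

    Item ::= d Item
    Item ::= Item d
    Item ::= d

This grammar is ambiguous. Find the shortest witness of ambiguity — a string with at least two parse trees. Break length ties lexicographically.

length 1: no string has ≥2 trees
length 2: d d has 2 parse trees

Two derivations of d d:
  Item ⇒ d Item ⇒ d d
  Item ⇒ Item d ⇒ d d

d d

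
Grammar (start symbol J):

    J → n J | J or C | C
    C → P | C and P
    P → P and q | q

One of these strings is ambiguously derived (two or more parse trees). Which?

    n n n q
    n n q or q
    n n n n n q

n n q or q

n n n q: 1 tree
n n q or q: 3 trees
n n n n n q: 1 tree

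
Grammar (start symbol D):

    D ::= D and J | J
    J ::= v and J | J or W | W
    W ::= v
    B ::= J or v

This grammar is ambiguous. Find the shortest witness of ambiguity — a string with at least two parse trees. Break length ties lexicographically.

v and v

length 1: no string has ≥2 trees
length 3: v and v has 2 parse trees

Two derivations of v and v:
  D ⇒ D and J ⇒ J and J ⇒ W and J ⇒ v and J ⇒ v and W ⇒ v and v
  D ⇒ J ⇒ v and J ⇒ v and W ⇒ v and v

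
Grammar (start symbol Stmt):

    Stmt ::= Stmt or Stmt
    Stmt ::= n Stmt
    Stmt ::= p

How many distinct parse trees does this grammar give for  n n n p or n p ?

4

Parse trees for n n n p or n p:
  [Stmt [Stmt n [Stmt n [Stmt n [Stmt p]]]] or [Stmt n [Stmt p]]]
  [Stmt n [Stmt [Stmt n [Stmt n [Stmt p]]] or [Stmt n [Stmt p]]]]
  [Stmt n [Stmt n [Stmt [Stmt n [Stmt p]] or [Stmt n [Stmt p]]]]]
  [Stmt n [Stmt n [Stmt n [Stmt [Stmt p] or [Stmt n [Stmt p]]]]]]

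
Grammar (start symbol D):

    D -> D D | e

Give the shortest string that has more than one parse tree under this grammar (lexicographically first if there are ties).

e e e

length 1: no string has ≥2 trees
length 2: no string has ≥2 trees
length 3: e e e has 2 parse trees

Two derivations of e e e:
  D ⇒ D D ⇒ D D D ⇒ e D D ⇒ e e D ⇒ e e e
  D ⇒ D D ⇒ e D ⇒ e D D ⇒ e e D ⇒ e e e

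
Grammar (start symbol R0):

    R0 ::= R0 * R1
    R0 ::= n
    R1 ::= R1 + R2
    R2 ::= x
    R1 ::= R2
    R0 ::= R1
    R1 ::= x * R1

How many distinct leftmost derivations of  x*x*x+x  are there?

Parse trees for x*x*x+x:
  [R0 [R0 [R1 [R2 x]]] * [R1 [R1 x * [R1 [R2 x]]] + [R2 x]]]
  [R0 [R0 [R1 [R2 x]]] * [R1 x * [R1 [R1 [R2 x]] + [R2 x]]]]
  [R0 [R0 [R0 [R1 [R2 x]]] * [R1 [R2 x]]] * [R1 [R1 [R2 x]] + [R2 x]]]
  [R0 [R0 [R1 x * [R1 [R2 x]]]] * [R1 [R1 [R2 x]] + [R2 x]]]
  [R0 [R1 [R1 x * [R1 x * [R1 [R2 x]]]] + [R2 x]]]
  [R0 [R1 x * [R1 [R1 x * [R1 [R2 x]]] + [R2 x]]]]
  [R0 [R1 x * [R1 x * [R1 [R1 [R2 x]] + [R2 x]]]]]

7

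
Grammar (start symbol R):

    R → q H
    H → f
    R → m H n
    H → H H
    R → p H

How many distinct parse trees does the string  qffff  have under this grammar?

Parse trees for qffff:
  [R q [H [H f] [H [H f] [H [H f] [H f]]]]]
  [R q [H [H f] [H [H [H f] [H f]] [H f]]]]
  [R q [H [H [H f] [H f]] [H [H f] [H f]]]]
  [R q [H [H [H f] [H [H f] [H f]]] [H f]]]
  [R q [H [H [H [H f] [H f]] [H f]] [H f]]]

5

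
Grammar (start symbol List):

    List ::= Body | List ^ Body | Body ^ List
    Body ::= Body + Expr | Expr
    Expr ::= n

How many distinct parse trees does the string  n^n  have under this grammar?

Parse trees for n^n:
  [List [List [Body [Expr n]]] ^ [Body [Expr n]]]
  [List [Body [Expr n]] ^ [List [Body [Expr n]]]]

2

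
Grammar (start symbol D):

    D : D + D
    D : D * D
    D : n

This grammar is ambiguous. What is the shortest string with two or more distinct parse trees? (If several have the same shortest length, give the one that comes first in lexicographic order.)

length 1: no string has ≥2 trees
length 3: no string has ≥2 trees
length 5: n * n * n has 2 parse trees

Two derivations of n * n * n:
  D ⇒ D * D ⇒ D * D * D ⇒ n * D * D ⇒ n * n * D ⇒ n * n * n
  D ⇒ D * D ⇒ n * D ⇒ n * D * D ⇒ n * n * D ⇒ n * n * n

n * n * n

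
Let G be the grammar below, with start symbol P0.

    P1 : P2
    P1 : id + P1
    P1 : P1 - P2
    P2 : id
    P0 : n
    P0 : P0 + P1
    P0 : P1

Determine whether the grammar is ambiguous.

Ambiguous

Witness: id + id

Derivation 1: P0 ⇒ P0 + P1 ⇒ P1 + P1 ⇒ P2 + P1 ⇒ id + P1 ⇒ id + P2 ⇒ id + id
Derivation 2: P0 ⇒ P1 ⇒ id + P1 ⇒ id + P2 ⇒ id + id

Two distinct leftmost derivations for the same string.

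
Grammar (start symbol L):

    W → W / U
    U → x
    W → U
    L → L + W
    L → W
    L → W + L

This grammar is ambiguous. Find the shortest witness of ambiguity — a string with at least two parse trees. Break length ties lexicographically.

length 1: no string has ≥2 trees
length 3: x + x has 2 parse trees

Two derivations of x + x:
  L ⇒ L + W ⇒ W + W ⇒ U + W ⇒ x + W ⇒ x + U ⇒ x + x
  L ⇒ W + L ⇒ U + L ⇒ x + L ⇒ x + W ⇒ x + U ⇒ x + x

x + x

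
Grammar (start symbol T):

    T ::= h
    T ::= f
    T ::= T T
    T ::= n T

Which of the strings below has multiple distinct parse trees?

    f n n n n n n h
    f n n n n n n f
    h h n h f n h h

h h n h f n h h

f n n n n n n h: 1 tree
f n n n n n n f: 1 tree
h h n h f n h h: 99 trees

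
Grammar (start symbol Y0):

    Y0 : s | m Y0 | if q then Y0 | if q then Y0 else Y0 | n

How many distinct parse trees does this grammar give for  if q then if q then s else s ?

Parse trees for if q then if q then s else s:
  [Y0 if q then [Y0 if q then [Y0 s] else [Y0 s]]]
  [Y0 if q then [Y0 if q then [Y0 s]] else [Y0 s]]

2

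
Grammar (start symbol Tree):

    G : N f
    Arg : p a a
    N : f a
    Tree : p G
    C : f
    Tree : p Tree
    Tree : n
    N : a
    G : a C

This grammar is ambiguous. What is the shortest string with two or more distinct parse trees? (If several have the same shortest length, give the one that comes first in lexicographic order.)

p a f

length 1: no string has ≥2 trees
length 2: no string has ≥2 trees
length 3: p a f has 2 parse trees

Two derivations of p a f:
  Tree ⇒ p G ⇒ p N f ⇒ p a f
  Tree ⇒ p G ⇒ p a C ⇒ p a f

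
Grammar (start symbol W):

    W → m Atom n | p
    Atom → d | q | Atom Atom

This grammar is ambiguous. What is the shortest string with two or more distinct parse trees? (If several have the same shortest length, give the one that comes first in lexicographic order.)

length 1: no string has ≥2 trees
length 3: no string has ≥2 trees
length 4: no string has ≥2 trees
length 5: m d d d n has 2 parse trees

Two derivations of m d d d n:
  W ⇒ m Atom n ⇒ m Atom Atom n ⇒ m d Atom n ⇒ m d Atom Atom n ⇒ m d d Atom n ⇒ m d d d n
  W ⇒ m Atom n ⇒ m Atom Atom n ⇒ m Atom Atom Atom n ⇒ m d Atom Atom n ⇒ m d d Atom n ⇒ m d d d n

m d d d n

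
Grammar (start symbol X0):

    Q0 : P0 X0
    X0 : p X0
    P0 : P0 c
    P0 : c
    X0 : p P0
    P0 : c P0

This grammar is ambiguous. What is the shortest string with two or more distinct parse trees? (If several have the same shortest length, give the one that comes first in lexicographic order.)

p c c

length 2: no string has ≥2 trees
length 3: p c c has 2 parse trees

Two derivations of p c c:
  X0 ⇒ p P0 ⇒ p P0 c ⇒ p c c
  X0 ⇒ p P0 ⇒ p c P0 ⇒ p c c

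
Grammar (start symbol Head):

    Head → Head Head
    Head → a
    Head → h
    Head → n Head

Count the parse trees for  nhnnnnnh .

Parse trees for nhnnnnnh:
  [Head [Head n [Head h]] [Head n [Head n [Head n [Head n [Head n [Head h]]]]]]]
  [Head n [Head [Head h] [Head n [Head n [Head n [Head n [Head n [Head h]]]]]]]]

2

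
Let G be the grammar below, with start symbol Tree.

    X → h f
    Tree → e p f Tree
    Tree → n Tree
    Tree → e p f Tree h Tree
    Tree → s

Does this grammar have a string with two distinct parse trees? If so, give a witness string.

Witness: e p f e p f s h s

Derivation 1: Tree ⇒ e p f Tree ⇒ e p f e p f Tree h Tree ⇒ e p f e p f s h Tree ⇒ e p f e p f s h s
Derivation 2: Tree ⇒ e p f Tree h Tree ⇒ e p f e p f Tree h Tree ⇒ e p f e p f s h Tree ⇒ e p f e p f s h s

Two distinct leftmost derivations for the same string.

Ambiguous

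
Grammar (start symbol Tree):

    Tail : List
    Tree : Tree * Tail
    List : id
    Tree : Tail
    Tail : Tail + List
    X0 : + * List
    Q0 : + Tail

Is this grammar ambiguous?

Unambiguous

(X0, Q0 are unreachable from Tree, so their rules don't affect L(Tree).) Tree → Tree * Tail | Tail  ;  Tail → Tail + List | List  — a left-associative chain with List at the bottom. Each string factors uniquely by precedence.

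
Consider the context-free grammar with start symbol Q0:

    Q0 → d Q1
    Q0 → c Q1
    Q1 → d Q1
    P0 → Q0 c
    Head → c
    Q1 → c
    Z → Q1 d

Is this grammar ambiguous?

Unambiguous

Only Q0, Q1 are reachable from Q0; ignoring the rest: The reachable rules are right-linear with at most one rule per (nonterminal, next-terminal) pair. Each input token forces the next rule, so parsing is deterministic.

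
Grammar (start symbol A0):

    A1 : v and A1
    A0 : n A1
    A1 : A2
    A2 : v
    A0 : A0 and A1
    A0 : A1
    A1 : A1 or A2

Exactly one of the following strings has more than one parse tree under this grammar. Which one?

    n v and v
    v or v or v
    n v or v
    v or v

n v and v

n v and v: 2 trees
v or v or v: 1 tree
n v or v: 1 tree
v or v: 1 tree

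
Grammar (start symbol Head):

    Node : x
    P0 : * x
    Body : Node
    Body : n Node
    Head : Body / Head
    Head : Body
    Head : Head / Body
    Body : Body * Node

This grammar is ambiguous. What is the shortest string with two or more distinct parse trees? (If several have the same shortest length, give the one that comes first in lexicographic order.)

x / x

length 1: no string has ≥2 trees
length 2: no string has ≥2 trees
length 3: x / x has 2 parse trees

Two derivations of x / x:
  Head ⇒ Body / Head ⇒ Node / Head ⇒ x / Head ⇒ x / Body ⇒ x / Node ⇒ x / x
  Head ⇒ Head / Body ⇒ Body / Body ⇒ Node / Body ⇒ x / Body ⇒ x / Node ⇒ x / x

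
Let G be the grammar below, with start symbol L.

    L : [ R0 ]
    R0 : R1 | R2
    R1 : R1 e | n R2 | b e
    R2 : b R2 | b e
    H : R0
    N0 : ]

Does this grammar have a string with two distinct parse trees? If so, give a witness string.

Witness: [ b e ]

Derivation 1: L ⇒ [ R0 ] ⇒ [ R1 ] ⇒ [ b e ]
Derivation 2: L ⇒ [ R0 ] ⇒ [ R2 ] ⇒ [ b e ]

Two distinct leftmost derivations for the same string.

Ambiguous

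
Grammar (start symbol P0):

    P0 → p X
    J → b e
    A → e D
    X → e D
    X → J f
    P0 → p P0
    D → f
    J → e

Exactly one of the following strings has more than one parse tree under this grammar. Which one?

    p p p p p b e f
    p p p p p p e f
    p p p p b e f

p p p p p b e f: 1 tree
p p p p p p e f: 2 trees
p p p p b e f: 1 tree

p p p p p p e f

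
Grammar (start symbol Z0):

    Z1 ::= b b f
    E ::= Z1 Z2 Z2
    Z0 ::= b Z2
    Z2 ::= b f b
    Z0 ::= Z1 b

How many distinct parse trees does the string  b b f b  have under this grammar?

Parse trees for b b f b:
  [Z0 b [Z2 b f b]]
  [Z0 [Z1 b b f] b]

2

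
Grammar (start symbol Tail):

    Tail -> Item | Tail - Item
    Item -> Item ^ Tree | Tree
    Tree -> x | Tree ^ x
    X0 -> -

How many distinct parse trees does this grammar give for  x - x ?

1

Parse trees for x - x:
  [Tail [Tail [Item [Tree x]]] - [Item [Tree x]]]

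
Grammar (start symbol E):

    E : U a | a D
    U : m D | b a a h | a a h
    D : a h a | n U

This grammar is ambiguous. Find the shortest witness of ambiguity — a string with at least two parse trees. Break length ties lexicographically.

length 4: a a h a has 2 parse trees

Two derivations of a a h a:
  E ⇒ U a ⇒ a a h a
  E ⇒ a D ⇒ a a h a

a a h a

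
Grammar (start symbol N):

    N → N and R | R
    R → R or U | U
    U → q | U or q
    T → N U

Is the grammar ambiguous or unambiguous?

Ambiguous

Witness: q or q

Derivation 1: N ⇒ R ⇒ R or U ⇒ U or U ⇒ q or U ⇒ q or q
Derivation 2: N ⇒ R ⇒ U ⇒ U or q ⇒ q or q

Two distinct leftmost derivations for the same string.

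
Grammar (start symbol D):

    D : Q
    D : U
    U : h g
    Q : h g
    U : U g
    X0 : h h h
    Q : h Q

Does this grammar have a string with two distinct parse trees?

Ambiguous

Witness: h g

Derivation 1: D ⇒ Q ⇒ h g
Derivation 2: D ⇒ U ⇒ h g

Two distinct leftmost derivations for the same string.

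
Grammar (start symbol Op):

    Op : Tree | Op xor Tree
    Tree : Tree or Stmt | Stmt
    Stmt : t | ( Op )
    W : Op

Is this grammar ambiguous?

Only Op, Tree, Stmt are reachable from Op; ignoring the rest: The grammar is stratified — Op handles 'xor' (left-recursive), Tree handles 'or', Stmt atoms. Each operator has a fixed associativity and precedence level, so every string has one parse.

Unambiguous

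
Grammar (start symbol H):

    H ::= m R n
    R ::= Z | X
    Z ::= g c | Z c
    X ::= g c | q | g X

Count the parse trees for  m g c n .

Parse trees for m g c n:
  [H m [R [Z g c]] n]
  [H m [R [X g c]] n]

2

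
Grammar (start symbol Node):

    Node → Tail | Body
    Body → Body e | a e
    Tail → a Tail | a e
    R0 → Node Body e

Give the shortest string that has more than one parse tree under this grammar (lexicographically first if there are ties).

a e

length 2: a e has 2 parse trees

Two derivations of a e:
  Node ⇒ Tail ⇒ a e
  Node ⇒ Body ⇒ a e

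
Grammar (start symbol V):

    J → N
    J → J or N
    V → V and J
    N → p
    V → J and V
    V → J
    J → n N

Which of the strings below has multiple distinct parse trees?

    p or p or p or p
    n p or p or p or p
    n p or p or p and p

n p or p or p and p

p or p or p or p: 1 tree
n p or p or p or p: 1 tree
n p or p or p and p: 2 trees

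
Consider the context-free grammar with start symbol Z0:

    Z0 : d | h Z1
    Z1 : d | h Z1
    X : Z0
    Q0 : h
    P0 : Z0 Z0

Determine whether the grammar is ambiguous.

Only Z0, Z1 are reachable from Z0; ignoring the rest: The reachable rules are right-linear with at most one rule per (nonterminal, next-terminal) pair. Each input token forces the next rule, so parsing is deterministic.

Unambiguous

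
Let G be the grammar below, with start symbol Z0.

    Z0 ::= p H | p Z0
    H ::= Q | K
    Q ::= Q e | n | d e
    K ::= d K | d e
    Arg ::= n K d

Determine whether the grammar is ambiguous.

Witness: p d e

Derivation 1: Z0 ⇒ p H ⇒ p Q ⇒ p d e
Derivation 2: Z0 ⇒ p H ⇒ p K ⇒ p d e

Two distinct leftmost derivations for the same string.

Ambiguous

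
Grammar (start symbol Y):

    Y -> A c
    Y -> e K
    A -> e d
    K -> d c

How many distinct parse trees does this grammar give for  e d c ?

2

Parse trees for e d c:
  [Y [A e d] c]
  [Y e [K d c]]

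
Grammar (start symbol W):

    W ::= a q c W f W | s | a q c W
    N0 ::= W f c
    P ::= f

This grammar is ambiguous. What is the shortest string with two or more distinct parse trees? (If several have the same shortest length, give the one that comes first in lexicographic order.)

a q c a q c s f s

length 1: no string has ≥2 trees
length 4: no string has ≥2 trees
length 6: no string has ≥2 trees
length 7: no string has ≥2 trees
length 9: a q c a q c s f s has 2 parse trees

Two derivations of a q c a q c s f s:
  W ⇒ a q c W f W ⇒ a q c a q c W f W ⇒ a q c a q c s f W ⇒ a q c a q c s f s
  W ⇒ a q c W ⇒ a q c a q c W f W ⇒ a q c a q c s f W ⇒ a q c a q c s f s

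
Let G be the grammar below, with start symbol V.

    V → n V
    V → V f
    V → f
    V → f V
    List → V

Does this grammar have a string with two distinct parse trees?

Ambiguous

Witness: f f

Derivation 1: V ⇒ V f ⇒ f f
Derivation 2: V ⇒ f V ⇒ f f

Two distinct leftmost derivations for the same string.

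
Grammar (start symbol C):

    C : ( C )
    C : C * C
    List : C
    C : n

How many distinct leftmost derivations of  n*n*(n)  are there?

Parse trees for n*n*(n):
  [C [C n] * [C [C n] * [C ( [C n] )]]]
  [C [C [C n] * [C n]] * [C ( [C n] )]]

2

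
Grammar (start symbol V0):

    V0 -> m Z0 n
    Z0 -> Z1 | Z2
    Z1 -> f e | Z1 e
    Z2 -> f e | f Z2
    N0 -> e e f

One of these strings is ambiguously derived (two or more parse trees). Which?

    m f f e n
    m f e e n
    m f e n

m f f e n: 1 tree
m f e e n: 1 tree
m f e n: 2 trees

m f e n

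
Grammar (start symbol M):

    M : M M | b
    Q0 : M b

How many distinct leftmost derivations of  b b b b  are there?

5

Parse trees for b b b b:
  [M [M b] [M [M b] [M [M b] [M b]]]]
  [M [M b] [M [M [M b] [M b]] [M b]]]
  [M [M [M b] [M b]] [M [M b] [M b]]]
  [M [M [M b] [M [M b] [M b]]] [M b]]
  [M [M [M [M b] [M b]] [M b]] [M b]]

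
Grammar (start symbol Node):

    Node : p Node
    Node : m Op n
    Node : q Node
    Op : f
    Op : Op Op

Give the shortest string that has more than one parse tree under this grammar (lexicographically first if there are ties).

m f f f n

length 3: no string has ≥2 trees
length 4: no string has ≥2 trees
length 5: m f f f n has 2 parse trees

Two derivations of m f f f n:
  Node ⇒ m Op n ⇒ m Op Op n ⇒ m f Op n ⇒ m f Op Op n ⇒ m f f Op n ⇒ m f f f n
  Node ⇒ m Op n ⇒ m Op Op n ⇒ m Op Op Op n ⇒ m f Op Op n ⇒ m f f Op n ⇒ m f f f n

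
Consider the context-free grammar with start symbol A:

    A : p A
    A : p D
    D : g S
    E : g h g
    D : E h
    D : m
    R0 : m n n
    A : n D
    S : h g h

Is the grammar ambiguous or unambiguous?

Witness: n g h g h

Derivation 1: A ⇒ n D ⇒ n g S ⇒ n g h g h
Derivation 2: A ⇒ n D ⇒ n E h ⇒ n g h g h

Two distinct leftmost derivations for the same string.

Ambiguous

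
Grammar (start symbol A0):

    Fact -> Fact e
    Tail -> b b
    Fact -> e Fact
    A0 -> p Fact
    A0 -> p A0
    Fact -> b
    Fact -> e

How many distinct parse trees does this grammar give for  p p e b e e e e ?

5

Parse trees for p p e b e e e e:
  [A0 p [A0 p [Fact [Fact [Fact [Fact [Fact e [Fact b]] e] e] e] e]]]
  [A0 p [A0 p [Fact [Fact [Fact [Fact e [Fact [Fact b] e]] e] e] e]]]
  [A0 p [A0 p [Fact [Fact [Fact e [Fact [Fact [Fact b] e] e]] e] e]]]
  [A0 p [A0 p [Fact [Fact e [Fact [Fact [Fact [Fact b] e] e] e]] e]]]
  [A0 p [A0 p [Fact e [Fact [Fact [Fact [Fact [Fact b] e] e] e] e]]]]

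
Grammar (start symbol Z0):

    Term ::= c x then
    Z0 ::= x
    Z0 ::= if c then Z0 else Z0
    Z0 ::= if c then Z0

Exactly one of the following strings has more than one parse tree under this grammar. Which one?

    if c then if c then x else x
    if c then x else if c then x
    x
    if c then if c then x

if c then if c then x else x: 2 trees
if c then x else if c then x: 1 tree
x: 1 tree
if c then if c then x: 1 tree

if c then if c then x else x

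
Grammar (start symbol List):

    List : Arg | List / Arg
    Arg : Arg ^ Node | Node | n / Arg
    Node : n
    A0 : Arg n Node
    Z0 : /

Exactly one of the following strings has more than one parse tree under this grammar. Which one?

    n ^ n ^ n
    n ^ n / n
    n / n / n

n ^ n ^ n: 1 tree
n ^ n / n: 1 tree
n / n / n: 4 trees

n / n / n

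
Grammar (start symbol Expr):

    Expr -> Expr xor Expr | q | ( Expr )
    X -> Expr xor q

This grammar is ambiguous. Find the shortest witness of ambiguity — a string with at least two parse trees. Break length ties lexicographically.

q xor q xor q

length 1: no string has ≥2 trees
length 3: no string has ≥2 trees
length 5: q xor q xor q has 2 parse trees

Two derivations of q xor q xor q:
  Expr ⇒ Expr xor Expr ⇒ Expr xor Expr xor Expr ⇒ q xor Expr xor Expr ⇒ q xor q xor Expr ⇒ q xor q xor q
  Expr ⇒ Expr xor Expr ⇒ q xor Expr ⇒ q xor Expr xor Expr ⇒ q xor q xor Expr ⇒ q xor q xor q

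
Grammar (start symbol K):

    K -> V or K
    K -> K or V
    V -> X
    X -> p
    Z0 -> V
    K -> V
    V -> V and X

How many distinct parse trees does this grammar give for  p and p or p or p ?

Parse trees for p and p or p or p:
  [K [V [V [X p]] and [X p]] or [K [V [X p]] or [K [V [X p]]]]]
  [K [V [V [X p]] and [X p]] or [K [K [V [X p]]] or [V [X p]]]]
  [K [K [V [V [X p]] and [X p]] or [K [V [X p]]]] or [V [X p]]]
  [K [K [K [V [V [X p]] and [X p]]] or [V [X p]]] or [V [X p]]]

4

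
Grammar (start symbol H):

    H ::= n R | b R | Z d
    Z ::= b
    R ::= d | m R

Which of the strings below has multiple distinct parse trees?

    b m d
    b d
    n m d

b m d: 1 tree
b d: 2 trees
n m d: 1 tree

b d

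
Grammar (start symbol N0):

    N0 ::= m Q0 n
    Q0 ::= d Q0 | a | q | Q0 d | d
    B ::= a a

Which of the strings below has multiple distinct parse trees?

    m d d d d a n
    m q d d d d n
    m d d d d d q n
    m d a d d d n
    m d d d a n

m d a d d d n

m d d d d a n: 1 tree
m q d d d d n: 1 tree
m d d d d d q n: 1 tree
m d a d d d n: 4 trees
m d d d a n: 1 tree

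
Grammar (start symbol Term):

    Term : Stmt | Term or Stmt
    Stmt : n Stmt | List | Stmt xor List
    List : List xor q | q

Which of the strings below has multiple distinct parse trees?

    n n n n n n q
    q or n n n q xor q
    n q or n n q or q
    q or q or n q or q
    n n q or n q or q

q or n n n q xor q

n n n n n n q: 1 tree
q or n n n q xor q: 5 trees
n q or n n q or q: 1 tree
q or q or n q or q: 1 tree
n n q or n q or q: 1 tree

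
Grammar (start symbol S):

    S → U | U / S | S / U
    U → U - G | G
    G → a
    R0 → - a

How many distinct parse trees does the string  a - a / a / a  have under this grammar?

4

Parse trees for a - a / a / a:
  [S [U [U [G a]] - [G a]] / [S [U [G a]] / [S [U [G a]]]]]
  [S [U [U [G a]] - [G a]] / [S [S [U [G a]]] / [U [G a]]]]
  [S [S [U [U [G a]] - [G a]] / [S [U [G a]]]] / [U [G a]]]
  [S [S [S [U [U [G a]] - [G a]]] / [U [G a]]] / [U [G a]]]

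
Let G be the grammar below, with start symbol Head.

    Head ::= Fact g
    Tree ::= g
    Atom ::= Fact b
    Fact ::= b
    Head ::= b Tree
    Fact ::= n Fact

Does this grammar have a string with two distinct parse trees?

Ambiguous

Witness: b g

Derivation 1: Head ⇒ Fact g ⇒ b g
Derivation 2: Head ⇒ b Tree ⇒ b g

Two distinct leftmost derivations for the same string.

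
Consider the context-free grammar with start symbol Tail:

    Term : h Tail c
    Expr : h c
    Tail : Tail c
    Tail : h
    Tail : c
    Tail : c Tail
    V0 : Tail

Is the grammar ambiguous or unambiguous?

Witness: c c

Derivation 1: Tail ⇒ Tail c ⇒ c c
Derivation 2: Tail ⇒ c Tail ⇒ c c

Two distinct leftmost derivations for the same string.

Ambiguous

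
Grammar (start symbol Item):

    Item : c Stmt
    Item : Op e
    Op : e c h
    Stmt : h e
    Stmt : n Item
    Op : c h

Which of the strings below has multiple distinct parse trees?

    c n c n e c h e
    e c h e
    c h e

c h e

c n c n e c h e: 1 tree
e c h e: 1 tree
c h e: 2 trees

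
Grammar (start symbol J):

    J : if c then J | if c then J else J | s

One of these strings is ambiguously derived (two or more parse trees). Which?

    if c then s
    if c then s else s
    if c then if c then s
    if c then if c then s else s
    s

if c then s: 1 tree
if c then s else s: 1 tree
if c then if c then s: 1 tree
if c then if c then s else s: 2 trees
s: 1 tree

if c then if c then s else s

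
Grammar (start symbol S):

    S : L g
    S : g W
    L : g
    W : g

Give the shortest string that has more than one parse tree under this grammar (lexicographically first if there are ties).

g g

length 2: g g has 2 parse trees

Two derivations of g g:
  S ⇒ L g ⇒ g g
  S ⇒ g W ⇒ g g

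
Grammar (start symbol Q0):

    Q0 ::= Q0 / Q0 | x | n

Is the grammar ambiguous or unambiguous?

Ambiguous

Witness: n / n / n

Derivation 1: Q0 ⇒ Q0 / Q0 ⇒ Q0 / Q0 / Q0 ⇒ n / Q0 / Q0 ⇒ n / n / Q0 ⇒ n / n / n
Derivation 2: Q0 ⇒ Q0 / Q0 ⇒ n / Q0 ⇒ n / Q0 / Q0 ⇒ n / n / Q0 ⇒ n / n / n

Two distinct leftmost derivations for the same string.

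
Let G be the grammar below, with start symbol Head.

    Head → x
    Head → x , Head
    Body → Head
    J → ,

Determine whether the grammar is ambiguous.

(Body, J are unreachable from Head, so their rules don't affect L(Head).) Right-recursive list with a separator: after each atom, whether the separator follows determines the rule. One parse per string.

Unambiguous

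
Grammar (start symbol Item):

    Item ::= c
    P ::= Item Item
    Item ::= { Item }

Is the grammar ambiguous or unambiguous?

Only Item is reachable from Item; ignoring the rest: Each string is a nest of matched brackets around a single atom. An opening bracket forces the recursive rule; an atom forces the base rule.

Unambiguous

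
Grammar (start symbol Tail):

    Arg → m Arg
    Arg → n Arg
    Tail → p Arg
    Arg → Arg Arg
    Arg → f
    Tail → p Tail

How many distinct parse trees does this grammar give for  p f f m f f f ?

23

Parse trees for p f f m f f f (showing first 6 of 23):
  [Tail p [Arg [Arg f] [Arg [Arg f] [Arg m [Arg [Arg f] [Arg [Arg f] [Arg f]]]]]]]
  [Tail p [Arg [Arg f] [Arg [Arg f] [Arg m [Arg [Arg [Arg f] [Arg f]] [Arg f]]]]]]
  [Tail p [Arg [Arg f] [Arg [Arg f] [Arg [Arg m [Arg f]] [Arg [Arg f] [Arg f]]]]]]
  [Tail p [Arg [Arg f] [Arg [Arg f] [Arg [Arg m [Arg [Arg f] [Arg f]]] [Arg f]]]]]
  [Tail p [Arg [Arg f] [Arg [Arg f] [Arg [Arg [Arg m [Arg f]] [Arg f]] [Arg f]]]]]
  [Tail p [Arg [Arg f] [Arg [Arg [Arg f] [Arg m [Arg f]]] [Arg [Arg f] [Arg f]]]]]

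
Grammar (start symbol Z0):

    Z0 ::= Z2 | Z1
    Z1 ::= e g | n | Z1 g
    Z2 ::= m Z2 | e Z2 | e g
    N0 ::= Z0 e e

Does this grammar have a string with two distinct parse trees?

Witness: e g

Derivation 1: Z0 ⇒ Z2 ⇒ e g
Derivation 2: Z0 ⇒ Z1 ⇒ e g

Two distinct leftmost derivations for the same string.

Ambiguous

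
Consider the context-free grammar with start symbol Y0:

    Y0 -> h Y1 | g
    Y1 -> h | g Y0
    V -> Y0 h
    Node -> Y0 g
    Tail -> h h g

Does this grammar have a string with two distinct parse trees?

Only Y0, Y1 are reachable from Y0; ignoring the rest: Restricted to the reachable nonterminals, every rule has the form A → t or A → t B, and no two rules for the same A share a first terminal. The grammar encodes a DFA — one run per string.

Unambiguous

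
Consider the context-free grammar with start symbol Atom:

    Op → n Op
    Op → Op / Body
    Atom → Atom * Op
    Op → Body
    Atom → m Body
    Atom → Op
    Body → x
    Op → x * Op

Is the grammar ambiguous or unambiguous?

Ambiguous

Witness: x * x

Derivation 1: Atom ⇒ Atom * Op ⇒ Op * Op ⇒ Body * Op ⇒ x * Op ⇒ x * Body ⇒ x * x
Derivation 2: Atom ⇒ Op ⇒ x * Op ⇒ x * Body ⇒ x * x

Two distinct leftmost derivations for the same string.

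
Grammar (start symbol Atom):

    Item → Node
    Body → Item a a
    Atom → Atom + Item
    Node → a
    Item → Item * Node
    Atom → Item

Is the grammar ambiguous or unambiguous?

(Body is unreachable from Atom, so its rules don't affect L(Atom).) This is a standard precedence ladder (Atom over Item over Node), with each level left-recursive on its own operator ('+' at Atom, '*' at Item). That structure is LR(1), hence unambiguous.

Unambiguous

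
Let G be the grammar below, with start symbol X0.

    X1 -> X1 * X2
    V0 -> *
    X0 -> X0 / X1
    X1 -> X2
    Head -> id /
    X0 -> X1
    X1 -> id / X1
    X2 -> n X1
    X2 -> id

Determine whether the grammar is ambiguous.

Witness: id / id

Derivation 1: X0 ⇒ X0 / X1 ⇒ X1 / X1 ⇒ X2 / X1 ⇒ id / X1 ⇒ id / X2 ⇒ id / id
Derivation 2: X0 ⇒ X1 ⇒ id / X1 ⇒ id / X2 ⇒ id / id

Two distinct leftmost derivations for the same string.

Ambiguous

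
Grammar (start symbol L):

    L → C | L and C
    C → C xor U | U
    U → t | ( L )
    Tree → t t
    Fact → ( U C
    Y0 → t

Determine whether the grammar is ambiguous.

Unambiguous

Only L, C, U are reachable from L; ignoring the rest: The grammar is stratified — L handles 'and' (left-recursive), C handles 'xor', U atoms. Each operator has a fixed associativity and precedence level, so every string has one parse.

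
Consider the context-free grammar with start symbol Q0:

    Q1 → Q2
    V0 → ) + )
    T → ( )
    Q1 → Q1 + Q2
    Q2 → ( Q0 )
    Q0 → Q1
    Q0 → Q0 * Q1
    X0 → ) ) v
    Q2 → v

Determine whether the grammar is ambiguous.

Unambiguous

Only Q0, Q1, Q2 are reachable from Q0; ignoring the rest: Q0 → Q0 * Q1 | Q1  ;  Q1 → Q1 + Q2 | Q2  — a left-associative chain with Q2 at the bottom. Each string factors uniquely by precedence.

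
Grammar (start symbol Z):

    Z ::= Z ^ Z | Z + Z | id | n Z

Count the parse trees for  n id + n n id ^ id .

Parse trees for n id + n n id ^ id (showing first 6 of 9):
  [Z [Z [Z n [Z id]] + [Z n [Z n [Z id]]]] ^ [Z id]]
  [Z [Z n [Z [Z id] + [Z n [Z n [Z id]]]]] ^ [Z id]]
  [Z [Z n [Z id]] + [Z [Z n [Z n [Z id]]] ^ [Z id]]]
  [Z [Z n [Z id]] + [Z n [Z [Z n [Z id]] ^ [Z id]]]]
  [Z [Z n [Z id]] + [Z n [Z n [Z [Z id] ^ [Z id]]]]]
  [Z n [Z [Z [Z id] + [Z n [Z n [Z id]]]] ^ [Z id]]]

9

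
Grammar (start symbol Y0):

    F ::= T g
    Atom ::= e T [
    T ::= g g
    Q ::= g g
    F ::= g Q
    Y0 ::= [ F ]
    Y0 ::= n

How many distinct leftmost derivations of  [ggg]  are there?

Parse trees for [ggg]:
  [Y0 [ [F [T g g] g] ]]
  [Y0 [ [F g [Q g g]] ]]

2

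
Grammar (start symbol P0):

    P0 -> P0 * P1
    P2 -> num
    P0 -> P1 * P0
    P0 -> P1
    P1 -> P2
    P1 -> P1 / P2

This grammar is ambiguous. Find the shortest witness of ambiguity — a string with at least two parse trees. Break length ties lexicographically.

num * num

length 1: no string has ≥2 trees
length 3: num * num has 2 parse trees

Two derivations of num * num:
  P0 ⇒ P0 * P1 ⇒ P1 * P1 ⇒ P2 * P1 ⇒ num * P1 ⇒ num * P2 ⇒ num * num
  P0 ⇒ P1 * P0 ⇒ P2 * P0 ⇒ num * P0 ⇒ num * P1 ⇒ num * P2 ⇒ num * num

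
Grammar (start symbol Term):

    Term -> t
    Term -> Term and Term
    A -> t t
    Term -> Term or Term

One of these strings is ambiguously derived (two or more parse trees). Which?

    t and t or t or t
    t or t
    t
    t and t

t and t or t or t: 5 trees
t or t: 1 tree
t: 1 tree
t and t: 1 tree

t and t or t or t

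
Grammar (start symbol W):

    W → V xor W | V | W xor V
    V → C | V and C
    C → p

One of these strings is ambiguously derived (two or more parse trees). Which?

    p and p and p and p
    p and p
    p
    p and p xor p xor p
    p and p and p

p and p xor p xor p

p and p and p and p: 1 tree
p and p: 1 tree
p: 1 tree
p and p xor p xor p: 4 trees
p and p and p: 1 tree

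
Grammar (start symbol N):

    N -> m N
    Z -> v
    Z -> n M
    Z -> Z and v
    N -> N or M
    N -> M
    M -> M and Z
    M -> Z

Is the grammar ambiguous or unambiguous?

Ambiguous

Witness: v and v

Derivation 1: N ⇒ M ⇒ M and Z ⇒ Z and Z ⇒ v and Z ⇒ v and v
Derivation 2: N ⇒ M ⇒ Z ⇒ Z and v ⇒ v and v

Two distinct leftmost derivations for the same string.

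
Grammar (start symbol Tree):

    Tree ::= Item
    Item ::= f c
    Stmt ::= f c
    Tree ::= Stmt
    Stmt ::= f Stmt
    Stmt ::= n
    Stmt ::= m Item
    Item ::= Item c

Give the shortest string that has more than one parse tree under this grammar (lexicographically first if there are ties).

length 1: no string has ≥2 trees
length 2: f c has 2 parse trees

Two derivations of f c:
  Tree ⇒ Item ⇒ f c
  Tree ⇒ Stmt ⇒ f c

f c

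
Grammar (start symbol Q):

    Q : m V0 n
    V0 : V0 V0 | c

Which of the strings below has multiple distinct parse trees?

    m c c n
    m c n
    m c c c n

m c c n: 1 tree
m c n: 1 tree
m c c c n: 2 trees

m c c c n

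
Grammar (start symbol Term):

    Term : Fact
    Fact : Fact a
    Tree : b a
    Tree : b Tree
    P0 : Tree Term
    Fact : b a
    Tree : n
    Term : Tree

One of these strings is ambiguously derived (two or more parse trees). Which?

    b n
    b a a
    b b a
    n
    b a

b n: 1 tree
b a a: 1 tree
b b a: 1 tree
n: 1 tree
b a: 2 trees

b a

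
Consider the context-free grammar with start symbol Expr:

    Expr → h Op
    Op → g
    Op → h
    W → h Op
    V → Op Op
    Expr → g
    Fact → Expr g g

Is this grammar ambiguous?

(Fact, V, W are unreachable from Expr, so their rules don't affect L(Expr).) Each reachable nonterminal has at most one production per leading terminal, and all productions are right-linear; the derivation is determined token-by-token.

Unambiguous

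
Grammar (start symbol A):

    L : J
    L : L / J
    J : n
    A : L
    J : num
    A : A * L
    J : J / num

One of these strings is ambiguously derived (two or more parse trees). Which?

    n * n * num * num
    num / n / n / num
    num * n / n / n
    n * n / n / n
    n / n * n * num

num / n / n / num

n * n * num * num: 1 tree
num / n / n / num: 2 trees
num * n / n / n: 1 tree
n * n / n / n: 1 tree
n / n * n * num: 1 tree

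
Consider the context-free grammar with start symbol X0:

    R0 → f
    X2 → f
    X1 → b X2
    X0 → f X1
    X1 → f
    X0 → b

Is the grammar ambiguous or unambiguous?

(R0 is unreachable from X0, so its rules don't affect L(X0).) Restricted to the reachable nonterminals, every rule has the form A → t or A → t B, and no two rules for the same A share a first terminal. The grammar encodes a DFA — one run per string.

Unambiguous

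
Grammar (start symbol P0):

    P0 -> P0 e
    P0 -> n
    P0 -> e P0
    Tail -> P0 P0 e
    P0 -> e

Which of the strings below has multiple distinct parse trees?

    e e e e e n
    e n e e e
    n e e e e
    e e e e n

e n e e e

e e e e e n: 1 tree
e n e e e: 4 trees
n e e e e: 1 tree
e e e e n: 1 tree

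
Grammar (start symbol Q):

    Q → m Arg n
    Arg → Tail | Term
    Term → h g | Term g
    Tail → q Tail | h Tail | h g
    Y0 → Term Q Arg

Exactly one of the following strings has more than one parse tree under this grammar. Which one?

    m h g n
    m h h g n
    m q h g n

m h g n

m h g n: 2 trees
m h h g n: 1 tree
m q h g n: 1 tree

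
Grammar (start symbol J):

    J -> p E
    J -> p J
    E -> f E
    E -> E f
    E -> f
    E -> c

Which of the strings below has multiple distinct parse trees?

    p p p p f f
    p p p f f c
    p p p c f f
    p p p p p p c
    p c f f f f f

p p p p f f: 2 trees
p p p f f c: 1 tree
p p p c f f: 1 tree
p p p p p p c: 1 tree
p c f f f f f: 1 tree

p p p p f f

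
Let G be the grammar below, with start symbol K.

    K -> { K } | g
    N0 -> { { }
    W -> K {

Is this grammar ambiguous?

Unambiguous

(N0, W are unreachable from K, so their rules don't affect L(K).) L(K) is { openⁿ atom closeⁿ : n ≥ 0 }. The bracket depth fixes n, and the derivation is forced at every step.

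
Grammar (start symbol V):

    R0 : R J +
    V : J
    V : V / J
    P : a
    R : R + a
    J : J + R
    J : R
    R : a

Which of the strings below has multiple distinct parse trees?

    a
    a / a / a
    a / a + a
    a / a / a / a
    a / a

a: 1 tree
a / a / a: 1 tree
a / a + a: 2 trees
a / a / a / a: 1 tree
a / a: 1 tree

a / a + a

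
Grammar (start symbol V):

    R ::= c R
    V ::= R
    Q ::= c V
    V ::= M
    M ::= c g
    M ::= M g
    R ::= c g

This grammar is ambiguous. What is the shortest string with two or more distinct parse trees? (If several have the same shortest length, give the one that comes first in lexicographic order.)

c g

length 2: c g has 2 parse trees

Two derivations of c g:
  V ⇒ R ⇒ c g
  V ⇒ M ⇒ c g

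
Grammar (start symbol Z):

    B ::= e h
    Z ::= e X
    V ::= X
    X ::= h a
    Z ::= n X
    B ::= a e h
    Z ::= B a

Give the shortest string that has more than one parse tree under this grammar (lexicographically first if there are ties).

length 3: e h a has 2 parse trees

Two derivations of e h a:
  Z ⇒ e X ⇒ e h a
  Z ⇒ B a ⇒ e h a

e h a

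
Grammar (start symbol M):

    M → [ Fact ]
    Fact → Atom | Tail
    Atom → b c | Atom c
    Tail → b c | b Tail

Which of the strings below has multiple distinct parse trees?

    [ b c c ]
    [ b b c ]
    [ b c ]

[ b c c ]: 1 tree
[ b b c ]: 1 tree
[ b c ]: 2 trees

[ b c ]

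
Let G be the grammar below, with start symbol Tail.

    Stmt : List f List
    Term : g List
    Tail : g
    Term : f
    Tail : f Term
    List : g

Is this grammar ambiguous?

(Stmt is unreachable from Tail, so its rules don't affect L(Tail).) The reachable rules are right-linear with at most one rule per (nonterminal, next-terminal) pair. Each input token forces the next rule, so parsing is deterministic.

Unambiguous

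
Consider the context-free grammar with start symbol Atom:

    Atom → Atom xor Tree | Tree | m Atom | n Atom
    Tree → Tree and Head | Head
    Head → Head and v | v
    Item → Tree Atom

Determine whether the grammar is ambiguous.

Ambiguous

Witness: v and v

Derivation 1: Atom ⇒ Tree ⇒ Tree and Head ⇒ Head and Head ⇒ v and Head ⇒ v and v
Derivation 2: Atom ⇒ Tree ⇒ Head ⇒ Head and v ⇒ v and v

Two distinct leftmost derivations for the same string.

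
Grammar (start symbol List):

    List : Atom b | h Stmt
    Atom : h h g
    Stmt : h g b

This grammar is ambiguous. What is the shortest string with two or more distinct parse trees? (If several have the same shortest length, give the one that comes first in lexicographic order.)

length 4: h h g b has 2 parse trees

Two derivations of h h g b:
  List ⇒ Atom b ⇒ h h g b
  List ⇒ h Stmt ⇒ h h g b

h h g b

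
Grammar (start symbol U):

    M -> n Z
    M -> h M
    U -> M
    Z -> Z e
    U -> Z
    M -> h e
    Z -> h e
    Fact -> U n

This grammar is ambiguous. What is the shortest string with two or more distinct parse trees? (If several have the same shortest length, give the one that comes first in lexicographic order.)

length 2: h e has 2 parse trees

Two derivations of h e:
  U ⇒ M ⇒ h e
  U ⇒ Z ⇒ h e

h e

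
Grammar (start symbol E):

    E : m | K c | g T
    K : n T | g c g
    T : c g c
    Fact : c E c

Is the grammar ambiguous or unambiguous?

Witness: g c g c

Derivation 1: E ⇒ K c ⇒ g c g c
Derivation 2: E ⇒ g T ⇒ g c g c

Two distinct leftmost derivations for the same string.

Ambiguous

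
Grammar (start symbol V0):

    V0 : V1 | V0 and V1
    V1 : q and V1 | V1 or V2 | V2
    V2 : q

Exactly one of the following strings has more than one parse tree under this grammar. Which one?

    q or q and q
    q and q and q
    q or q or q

q or q and q: 1 tree
q and q and q: 4 trees
q or q or q: 1 tree

q and q and q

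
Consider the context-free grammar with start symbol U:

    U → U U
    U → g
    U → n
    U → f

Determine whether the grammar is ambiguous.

Ambiguous

Witness: f f f

Derivation 1: U ⇒ U U ⇒ U U U ⇒ f U U ⇒ f f U ⇒ f f f
Derivation 2: U ⇒ U U ⇒ f U ⇒ f U U ⇒ f f U ⇒ f f f

Two distinct leftmost derivations for the same string.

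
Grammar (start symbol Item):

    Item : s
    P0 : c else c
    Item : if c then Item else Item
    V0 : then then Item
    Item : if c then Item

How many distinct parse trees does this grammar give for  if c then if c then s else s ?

2

Parse trees for if c then if c then s else s:
  [Item if c then [Item if c then [Item s]] else [Item s]]
  [Item if c then [Item if c then [Item s] else [Item s]]]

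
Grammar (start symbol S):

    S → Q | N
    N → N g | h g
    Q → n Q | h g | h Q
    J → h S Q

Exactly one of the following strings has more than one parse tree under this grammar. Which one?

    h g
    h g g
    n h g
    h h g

h g

h g: 2 trees
h g g: 1 tree
n h g: 1 tree
h h g: 1 tree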